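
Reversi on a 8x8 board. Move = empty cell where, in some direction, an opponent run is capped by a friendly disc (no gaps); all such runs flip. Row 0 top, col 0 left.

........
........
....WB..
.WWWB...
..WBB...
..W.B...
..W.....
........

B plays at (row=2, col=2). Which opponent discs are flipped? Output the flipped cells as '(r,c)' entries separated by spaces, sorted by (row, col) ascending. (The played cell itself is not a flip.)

Dir NW: first cell '.' (not opp) -> no flip
Dir N: first cell '.' (not opp) -> no flip
Dir NE: first cell '.' (not opp) -> no flip
Dir W: first cell '.' (not opp) -> no flip
Dir E: first cell '.' (not opp) -> no flip
Dir SW: opp run (3,1), next='.' -> no flip
Dir S: opp run (3,2) (4,2) (5,2) (6,2), next='.' -> no flip
Dir SE: opp run (3,3) capped by B -> flip

Answer: (3,3)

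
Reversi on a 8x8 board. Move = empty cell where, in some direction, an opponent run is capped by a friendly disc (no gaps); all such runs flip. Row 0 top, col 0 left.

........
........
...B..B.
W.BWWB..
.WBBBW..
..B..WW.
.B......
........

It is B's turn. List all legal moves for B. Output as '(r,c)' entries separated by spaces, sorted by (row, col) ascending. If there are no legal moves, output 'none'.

Answer: (2,2) (2,4) (2,5) (4,0) (4,6) (5,0) (6,5) (6,6) (6,7)

Derivation:
(2,0): no bracket -> illegal
(2,1): no bracket -> illegal
(2,2): flips 1 -> legal
(2,4): flips 2 -> legal
(2,5): flips 1 -> legal
(3,1): no bracket -> illegal
(3,6): no bracket -> illegal
(4,0): flips 1 -> legal
(4,6): flips 1 -> legal
(4,7): no bracket -> illegal
(5,0): flips 1 -> legal
(5,1): no bracket -> illegal
(5,4): no bracket -> illegal
(5,7): no bracket -> illegal
(6,4): no bracket -> illegal
(6,5): flips 2 -> legal
(6,6): flips 1 -> legal
(6,7): flips 3 -> legal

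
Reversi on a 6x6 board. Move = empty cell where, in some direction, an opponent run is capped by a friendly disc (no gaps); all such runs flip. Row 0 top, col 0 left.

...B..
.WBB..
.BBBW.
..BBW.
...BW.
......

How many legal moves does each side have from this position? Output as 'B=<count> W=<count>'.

Answer: B=8 W=7

Derivation:
-- B to move --
(0,0): flips 1 -> legal
(0,1): flips 1 -> legal
(0,2): no bracket -> illegal
(1,0): flips 1 -> legal
(1,4): no bracket -> illegal
(1,5): flips 1 -> legal
(2,0): no bracket -> illegal
(2,5): flips 2 -> legal
(3,5): flips 2 -> legal
(4,5): flips 2 -> legal
(5,3): no bracket -> illegal
(5,4): no bracket -> illegal
(5,5): flips 1 -> legal
B mobility = 8
-- W to move --
(0,1): flips 2 -> legal
(0,2): flips 1 -> legal
(0,4): no bracket -> illegal
(1,0): no bracket -> illegal
(1,4): flips 2 -> legal
(2,0): flips 3 -> legal
(3,0): no bracket -> illegal
(3,1): flips 3 -> legal
(4,1): no bracket -> illegal
(4,2): flips 2 -> legal
(5,2): flips 1 -> legal
(5,3): no bracket -> illegal
(5,4): no bracket -> illegal
W mobility = 7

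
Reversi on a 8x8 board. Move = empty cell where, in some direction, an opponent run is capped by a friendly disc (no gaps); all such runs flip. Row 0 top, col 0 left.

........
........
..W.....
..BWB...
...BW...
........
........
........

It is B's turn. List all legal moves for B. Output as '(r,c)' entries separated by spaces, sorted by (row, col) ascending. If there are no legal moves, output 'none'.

Answer: (1,2) (2,3) (4,5) (5,4)

Derivation:
(1,1): no bracket -> illegal
(1,2): flips 1 -> legal
(1,3): no bracket -> illegal
(2,1): no bracket -> illegal
(2,3): flips 1 -> legal
(2,4): no bracket -> illegal
(3,1): no bracket -> illegal
(3,5): no bracket -> illegal
(4,2): no bracket -> illegal
(4,5): flips 1 -> legal
(5,3): no bracket -> illegal
(5,4): flips 1 -> legal
(5,5): no bracket -> illegal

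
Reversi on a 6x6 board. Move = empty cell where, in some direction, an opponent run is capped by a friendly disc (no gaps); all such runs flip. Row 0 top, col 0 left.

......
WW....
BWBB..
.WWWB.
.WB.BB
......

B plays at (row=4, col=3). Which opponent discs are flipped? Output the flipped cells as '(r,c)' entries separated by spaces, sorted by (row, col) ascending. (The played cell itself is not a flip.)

Answer: (3,3)

Derivation:
Dir NW: opp run (3,2) (2,1) (1,0), next=edge -> no flip
Dir N: opp run (3,3) capped by B -> flip
Dir NE: first cell 'B' (not opp) -> no flip
Dir W: first cell 'B' (not opp) -> no flip
Dir E: first cell 'B' (not opp) -> no flip
Dir SW: first cell '.' (not opp) -> no flip
Dir S: first cell '.' (not opp) -> no flip
Dir SE: first cell '.' (not opp) -> no flip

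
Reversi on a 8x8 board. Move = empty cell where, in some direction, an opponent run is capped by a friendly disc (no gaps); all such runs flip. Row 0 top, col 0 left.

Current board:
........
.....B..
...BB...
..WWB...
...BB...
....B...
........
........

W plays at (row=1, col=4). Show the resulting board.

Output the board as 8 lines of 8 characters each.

Answer: ........
....WB..
...WB...
..WWB...
...BB...
....B...
........
........

Derivation:
Place W at (1,4); scan 8 dirs for brackets.
Dir NW: first cell '.' (not opp) -> no flip
Dir N: first cell '.' (not opp) -> no flip
Dir NE: first cell '.' (not opp) -> no flip
Dir W: first cell '.' (not opp) -> no flip
Dir E: opp run (1,5), next='.' -> no flip
Dir SW: opp run (2,3) capped by W -> flip
Dir S: opp run (2,4) (3,4) (4,4) (5,4), next='.' -> no flip
Dir SE: first cell '.' (not opp) -> no flip
All flips: (2,3)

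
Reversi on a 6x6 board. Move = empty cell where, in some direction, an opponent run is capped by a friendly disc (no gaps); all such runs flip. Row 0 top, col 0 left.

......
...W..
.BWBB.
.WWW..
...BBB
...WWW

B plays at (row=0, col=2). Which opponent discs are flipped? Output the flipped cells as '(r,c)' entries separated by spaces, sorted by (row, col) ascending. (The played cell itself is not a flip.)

Dir NW: edge -> no flip
Dir N: edge -> no flip
Dir NE: edge -> no flip
Dir W: first cell '.' (not opp) -> no flip
Dir E: first cell '.' (not opp) -> no flip
Dir SW: first cell '.' (not opp) -> no flip
Dir S: first cell '.' (not opp) -> no flip
Dir SE: opp run (1,3) capped by B -> flip

Answer: (1,3)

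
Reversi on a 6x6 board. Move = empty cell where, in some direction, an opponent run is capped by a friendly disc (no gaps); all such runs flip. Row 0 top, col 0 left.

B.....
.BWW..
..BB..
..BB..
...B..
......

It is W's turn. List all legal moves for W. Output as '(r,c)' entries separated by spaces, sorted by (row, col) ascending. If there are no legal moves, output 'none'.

(0,1): no bracket -> illegal
(0,2): no bracket -> illegal
(1,0): flips 1 -> legal
(1,4): no bracket -> illegal
(2,0): no bracket -> illegal
(2,1): no bracket -> illegal
(2,4): no bracket -> illegal
(3,1): flips 1 -> legal
(3,4): flips 1 -> legal
(4,1): no bracket -> illegal
(4,2): flips 2 -> legal
(4,4): no bracket -> illegal
(5,2): no bracket -> illegal
(5,3): flips 3 -> legal
(5,4): no bracket -> illegal

Answer: (1,0) (3,1) (3,4) (4,2) (5,3)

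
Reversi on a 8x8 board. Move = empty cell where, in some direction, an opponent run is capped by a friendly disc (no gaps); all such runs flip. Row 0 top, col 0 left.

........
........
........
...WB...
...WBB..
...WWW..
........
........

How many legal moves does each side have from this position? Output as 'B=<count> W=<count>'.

Answer: B=9 W=5

Derivation:
-- B to move --
(2,2): flips 1 -> legal
(2,3): no bracket -> illegal
(2,4): no bracket -> illegal
(3,2): flips 1 -> legal
(4,2): flips 1 -> legal
(4,6): no bracket -> illegal
(5,2): flips 1 -> legal
(5,6): no bracket -> illegal
(6,2): flips 1 -> legal
(6,3): flips 1 -> legal
(6,4): flips 1 -> legal
(6,5): flips 1 -> legal
(6,6): flips 1 -> legal
B mobility = 9
-- W to move --
(2,3): no bracket -> illegal
(2,4): flips 2 -> legal
(2,5): flips 1 -> legal
(3,5): flips 3 -> legal
(3,6): flips 1 -> legal
(4,6): flips 2 -> legal
(5,6): no bracket -> illegal
W mobility = 5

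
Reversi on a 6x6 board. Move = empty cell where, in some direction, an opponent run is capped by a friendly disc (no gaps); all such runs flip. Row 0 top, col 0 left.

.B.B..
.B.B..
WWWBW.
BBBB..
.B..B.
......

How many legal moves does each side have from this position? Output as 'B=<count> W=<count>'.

Answer: B=5 W=8

Derivation:
-- B to move --
(1,0): flips 2 -> legal
(1,2): flips 2 -> legal
(1,4): no bracket -> illegal
(1,5): flips 1 -> legal
(2,5): flips 1 -> legal
(3,4): no bracket -> illegal
(3,5): flips 1 -> legal
B mobility = 5
-- W to move --
(0,0): flips 1 -> legal
(0,2): flips 2 -> legal
(0,4): flips 1 -> legal
(1,0): no bracket -> illegal
(1,2): no bracket -> illegal
(1,4): no bracket -> illegal
(3,4): no bracket -> illegal
(3,5): no bracket -> illegal
(4,0): flips 2 -> legal
(4,2): flips 3 -> legal
(4,3): flips 1 -> legal
(4,5): no bracket -> illegal
(5,0): no bracket -> illegal
(5,1): flips 2 -> legal
(5,2): no bracket -> illegal
(5,3): no bracket -> illegal
(5,4): no bracket -> illegal
(5,5): flips 2 -> legal
W mobility = 8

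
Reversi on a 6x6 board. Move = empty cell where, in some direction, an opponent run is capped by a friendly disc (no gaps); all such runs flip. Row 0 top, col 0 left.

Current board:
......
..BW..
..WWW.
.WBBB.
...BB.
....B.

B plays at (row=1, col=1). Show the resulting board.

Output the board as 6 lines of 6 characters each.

Place B at (1,1); scan 8 dirs for brackets.
Dir NW: first cell '.' (not opp) -> no flip
Dir N: first cell '.' (not opp) -> no flip
Dir NE: first cell '.' (not opp) -> no flip
Dir W: first cell '.' (not opp) -> no flip
Dir E: first cell 'B' (not opp) -> no flip
Dir SW: first cell '.' (not opp) -> no flip
Dir S: first cell '.' (not opp) -> no flip
Dir SE: opp run (2,2) capped by B -> flip
All flips: (2,2)

Answer: ......
.BBW..
..BWW.
.WBBB.
...BB.
....B.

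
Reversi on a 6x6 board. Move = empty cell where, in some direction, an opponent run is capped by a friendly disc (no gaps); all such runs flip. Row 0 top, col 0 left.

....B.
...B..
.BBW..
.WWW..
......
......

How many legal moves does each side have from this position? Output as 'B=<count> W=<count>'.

Answer: B=6 W=5

Derivation:
-- B to move --
(1,2): no bracket -> illegal
(1,4): no bracket -> illegal
(2,0): no bracket -> illegal
(2,4): flips 1 -> legal
(3,0): no bracket -> illegal
(3,4): no bracket -> illegal
(4,0): flips 1 -> legal
(4,1): flips 1 -> legal
(4,2): flips 1 -> legal
(4,3): flips 3 -> legal
(4,4): flips 1 -> legal
B mobility = 6
-- W to move --
(0,2): no bracket -> illegal
(0,3): flips 1 -> legal
(0,5): no bracket -> illegal
(1,0): flips 1 -> legal
(1,1): flips 2 -> legal
(1,2): flips 1 -> legal
(1,4): no bracket -> illegal
(1,5): no bracket -> illegal
(2,0): flips 2 -> legal
(2,4): no bracket -> illegal
(3,0): no bracket -> illegal
W mobility = 5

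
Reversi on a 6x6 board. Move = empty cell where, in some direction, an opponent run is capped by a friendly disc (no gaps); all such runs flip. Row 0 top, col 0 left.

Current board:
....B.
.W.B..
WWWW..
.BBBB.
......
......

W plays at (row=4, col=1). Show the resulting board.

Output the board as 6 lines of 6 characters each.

Place W at (4,1); scan 8 dirs for brackets.
Dir NW: first cell '.' (not opp) -> no flip
Dir N: opp run (3,1) capped by W -> flip
Dir NE: opp run (3,2) capped by W -> flip
Dir W: first cell '.' (not opp) -> no flip
Dir E: first cell '.' (not opp) -> no flip
Dir SW: first cell '.' (not opp) -> no flip
Dir S: first cell '.' (not opp) -> no flip
Dir SE: first cell '.' (not opp) -> no flip
All flips: (3,1) (3,2)

Answer: ....B.
.W.B..
WWWW..
.WWBB.
.W....
......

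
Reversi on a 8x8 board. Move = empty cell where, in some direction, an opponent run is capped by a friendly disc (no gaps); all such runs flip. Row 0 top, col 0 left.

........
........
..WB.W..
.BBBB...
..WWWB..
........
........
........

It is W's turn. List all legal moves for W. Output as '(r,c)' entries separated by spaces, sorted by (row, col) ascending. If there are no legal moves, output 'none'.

Answer: (1,3) (2,0) (2,1) (2,4) (4,0) (4,6)

Derivation:
(1,2): no bracket -> illegal
(1,3): flips 2 -> legal
(1,4): no bracket -> illegal
(2,0): flips 1 -> legal
(2,1): flips 1 -> legal
(2,4): flips 3 -> legal
(3,0): no bracket -> illegal
(3,5): no bracket -> illegal
(3,6): no bracket -> illegal
(4,0): flips 1 -> legal
(4,1): no bracket -> illegal
(4,6): flips 1 -> legal
(5,4): no bracket -> illegal
(5,5): no bracket -> illegal
(5,6): no bracket -> illegal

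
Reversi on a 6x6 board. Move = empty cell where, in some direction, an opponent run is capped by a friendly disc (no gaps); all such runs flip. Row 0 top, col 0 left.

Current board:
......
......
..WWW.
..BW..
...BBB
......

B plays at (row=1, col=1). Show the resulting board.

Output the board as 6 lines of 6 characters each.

Answer: ......
.B....
..BWW.
..BB..
...BBB
......

Derivation:
Place B at (1,1); scan 8 dirs for brackets.
Dir NW: first cell '.' (not opp) -> no flip
Dir N: first cell '.' (not opp) -> no flip
Dir NE: first cell '.' (not opp) -> no flip
Dir W: first cell '.' (not opp) -> no flip
Dir E: first cell '.' (not opp) -> no flip
Dir SW: first cell '.' (not opp) -> no flip
Dir S: first cell '.' (not opp) -> no flip
Dir SE: opp run (2,2) (3,3) capped by B -> flip
All flips: (2,2) (3,3)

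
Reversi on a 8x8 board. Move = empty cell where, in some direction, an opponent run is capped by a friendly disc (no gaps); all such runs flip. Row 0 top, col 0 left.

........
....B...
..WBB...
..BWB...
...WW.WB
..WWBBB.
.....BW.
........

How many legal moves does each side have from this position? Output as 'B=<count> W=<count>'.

-- B to move --
(1,1): flips 3 -> legal
(1,2): flips 1 -> legal
(1,3): no bracket -> illegal
(2,1): flips 1 -> legal
(3,1): no bracket -> illegal
(3,5): no bracket -> illegal
(3,6): flips 1 -> legal
(3,7): flips 1 -> legal
(4,1): no bracket -> illegal
(4,2): flips 1 -> legal
(4,5): flips 1 -> legal
(5,1): flips 2 -> legal
(5,7): no bracket -> illegal
(6,1): flips 2 -> legal
(6,2): no bracket -> illegal
(6,3): flips 3 -> legal
(6,4): no bracket -> illegal
(6,7): flips 1 -> legal
(7,5): no bracket -> illegal
(7,6): flips 1 -> legal
(7,7): flips 1 -> legal
B mobility = 13
-- W to move --
(0,3): no bracket -> illegal
(0,4): flips 3 -> legal
(0,5): no bracket -> illegal
(1,2): no bracket -> illegal
(1,3): flips 1 -> legal
(1,5): flips 1 -> legal
(2,1): flips 1 -> legal
(2,5): flips 3 -> legal
(3,1): flips 1 -> legal
(3,5): flips 1 -> legal
(3,6): no bracket -> illegal
(3,7): no bracket -> illegal
(4,1): no bracket -> illegal
(4,2): flips 1 -> legal
(4,5): no bracket -> illegal
(5,7): flips 3 -> legal
(6,3): no bracket -> illegal
(6,4): flips 3 -> legal
(6,7): no bracket -> illegal
(7,4): no bracket -> illegal
(7,5): no bracket -> illegal
(7,6): flips 2 -> legal
W mobility = 11

Answer: B=13 W=11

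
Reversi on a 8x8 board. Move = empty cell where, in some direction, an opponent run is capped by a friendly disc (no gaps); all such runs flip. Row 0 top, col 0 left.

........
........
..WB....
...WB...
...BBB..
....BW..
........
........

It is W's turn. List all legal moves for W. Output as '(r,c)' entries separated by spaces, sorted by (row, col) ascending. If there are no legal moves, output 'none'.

(1,2): no bracket -> illegal
(1,3): flips 1 -> legal
(1,4): no bracket -> illegal
(2,4): flips 1 -> legal
(2,5): no bracket -> illegal
(3,2): no bracket -> illegal
(3,5): flips 2 -> legal
(3,6): no bracket -> illegal
(4,2): no bracket -> illegal
(4,6): no bracket -> illegal
(5,2): no bracket -> illegal
(5,3): flips 2 -> legal
(5,6): no bracket -> illegal
(6,3): no bracket -> illegal
(6,4): no bracket -> illegal
(6,5): no bracket -> illegal

Answer: (1,3) (2,4) (3,5) (5,3)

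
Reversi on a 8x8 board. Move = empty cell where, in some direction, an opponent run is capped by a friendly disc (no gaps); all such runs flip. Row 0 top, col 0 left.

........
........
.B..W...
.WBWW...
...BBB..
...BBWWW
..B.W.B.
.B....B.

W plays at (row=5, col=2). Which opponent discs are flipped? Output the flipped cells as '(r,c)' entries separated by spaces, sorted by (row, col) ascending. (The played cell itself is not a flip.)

Dir NW: first cell '.' (not opp) -> no flip
Dir N: first cell '.' (not opp) -> no flip
Dir NE: opp run (4,3) capped by W -> flip
Dir W: first cell '.' (not opp) -> no flip
Dir E: opp run (5,3) (5,4) capped by W -> flip
Dir SW: first cell '.' (not opp) -> no flip
Dir S: opp run (6,2), next='.' -> no flip
Dir SE: first cell '.' (not opp) -> no flip

Answer: (4,3) (5,3) (5,4)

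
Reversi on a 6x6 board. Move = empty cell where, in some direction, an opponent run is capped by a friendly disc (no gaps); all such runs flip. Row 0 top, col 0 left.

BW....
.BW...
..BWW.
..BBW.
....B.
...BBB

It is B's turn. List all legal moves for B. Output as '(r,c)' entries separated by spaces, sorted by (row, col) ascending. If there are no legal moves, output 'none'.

(0,2): flips 2 -> legal
(0,3): no bracket -> illegal
(1,0): no bracket -> illegal
(1,3): flips 2 -> legal
(1,4): flips 3 -> legal
(1,5): flips 1 -> legal
(2,1): no bracket -> illegal
(2,5): flips 2 -> legal
(3,5): flips 1 -> legal
(4,3): no bracket -> illegal
(4,5): no bracket -> illegal

Answer: (0,2) (1,3) (1,4) (1,5) (2,5) (3,5)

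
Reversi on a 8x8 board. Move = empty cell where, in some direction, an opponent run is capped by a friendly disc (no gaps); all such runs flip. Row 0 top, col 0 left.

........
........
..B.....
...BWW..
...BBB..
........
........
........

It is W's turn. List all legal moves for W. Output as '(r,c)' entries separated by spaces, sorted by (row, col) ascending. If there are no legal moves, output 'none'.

Answer: (3,2) (5,2) (5,3) (5,4) (5,5) (5,6)

Derivation:
(1,1): no bracket -> illegal
(1,2): no bracket -> illegal
(1,3): no bracket -> illegal
(2,1): no bracket -> illegal
(2,3): no bracket -> illegal
(2,4): no bracket -> illegal
(3,1): no bracket -> illegal
(3,2): flips 1 -> legal
(3,6): no bracket -> illegal
(4,2): no bracket -> illegal
(4,6): no bracket -> illegal
(5,2): flips 1 -> legal
(5,3): flips 1 -> legal
(5,4): flips 1 -> legal
(5,5): flips 1 -> legal
(5,6): flips 1 -> legal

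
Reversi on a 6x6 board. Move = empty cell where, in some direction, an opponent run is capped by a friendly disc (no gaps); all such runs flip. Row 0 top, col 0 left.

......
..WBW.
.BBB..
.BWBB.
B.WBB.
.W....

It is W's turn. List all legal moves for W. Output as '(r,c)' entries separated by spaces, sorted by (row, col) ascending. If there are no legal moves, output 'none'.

(0,2): no bracket -> illegal
(0,3): no bracket -> illegal
(0,4): no bracket -> illegal
(1,0): flips 1 -> legal
(1,1): no bracket -> illegal
(2,0): flips 1 -> legal
(2,4): flips 1 -> legal
(2,5): no bracket -> illegal
(3,0): flips 2 -> legal
(3,5): flips 2 -> legal
(4,1): no bracket -> illegal
(4,5): flips 4 -> legal
(5,0): no bracket -> illegal
(5,2): no bracket -> illegal
(5,3): no bracket -> illegal
(5,4): flips 1 -> legal
(5,5): no bracket -> illegal

Answer: (1,0) (2,0) (2,4) (3,0) (3,5) (4,5) (5,4)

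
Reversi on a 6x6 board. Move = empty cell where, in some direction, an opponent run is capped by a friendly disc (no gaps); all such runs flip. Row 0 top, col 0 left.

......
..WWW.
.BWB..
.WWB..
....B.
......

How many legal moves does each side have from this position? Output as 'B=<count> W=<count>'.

-- B to move --
(0,1): flips 1 -> legal
(0,2): no bracket -> illegal
(0,3): flips 2 -> legal
(0,4): no bracket -> illegal
(0,5): flips 1 -> legal
(1,1): flips 1 -> legal
(1,5): no bracket -> illegal
(2,0): no bracket -> illegal
(2,4): no bracket -> illegal
(2,5): no bracket -> illegal
(3,0): flips 2 -> legal
(4,0): no bracket -> illegal
(4,1): flips 2 -> legal
(4,2): no bracket -> illegal
(4,3): flips 1 -> legal
B mobility = 7
-- W to move --
(1,0): flips 1 -> legal
(1,1): flips 1 -> legal
(2,0): flips 1 -> legal
(2,4): flips 1 -> legal
(3,0): flips 1 -> legal
(3,4): flips 2 -> legal
(3,5): no bracket -> illegal
(4,2): no bracket -> illegal
(4,3): flips 2 -> legal
(4,5): no bracket -> illegal
(5,3): no bracket -> illegal
(5,4): no bracket -> illegal
(5,5): flips 2 -> legal
W mobility = 8

Answer: B=7 W=8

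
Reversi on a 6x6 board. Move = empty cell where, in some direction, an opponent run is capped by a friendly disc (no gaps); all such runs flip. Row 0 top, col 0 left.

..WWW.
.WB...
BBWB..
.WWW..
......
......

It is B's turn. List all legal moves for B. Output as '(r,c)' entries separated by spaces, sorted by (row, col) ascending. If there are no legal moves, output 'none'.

Answer: (0,1) (1,0) (4,1) (4,2) (4,3)

Derivation:
(0,0): no bracket -> illegal
(0,1): flips 1 -> legal
(0,5): no bracket -> illegal
(1,0): flips 1 -> legal
(1,3): no bracket -> illegal
(1,4): no bracket -> illegal
(1,5): no bracket -> illegal
(2,4): no bracket -> illegal
(3,0): no bracket -> illegal
(3,4): no bracket -> illegal
(4,0): no bracket -> illegal
(4,1): flips 2 -> legal
(4,2): flips 3 -> legal
(4,3): flips 2 -> legal
(4,4): no bracket -> illegal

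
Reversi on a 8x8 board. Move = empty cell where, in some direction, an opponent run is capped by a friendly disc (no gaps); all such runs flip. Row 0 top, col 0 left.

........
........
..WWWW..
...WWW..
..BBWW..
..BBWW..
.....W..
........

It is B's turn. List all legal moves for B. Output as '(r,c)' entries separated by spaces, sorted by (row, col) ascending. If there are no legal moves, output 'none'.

(1,1): no bracket -> illegal
(1,2): no bracket -> illegal
(1,3): flips 2 -> legal
(1,4): no bracket -> illegal
(1,5): flips 2 -> legal
(1,6): flips 2 -> legal
(2,1): no bracket -> illegal
(2,6): flips 2 -> legal
(3,1): no bracket -> illegal
(3,2): no bracket -> illegal
(3,6): no bracket -> illegal
(4,6): flips 2 -> legal
(5,6): flips 2 -> legal
(6,3): no bracket -> illegal
(6,4): no bracket -> illegal
(6,6): no bracket -> illegal
(7,4): no bracket -> illegal
(7,5): no bracket -> illegal
(7,6): flips 2 -> legal

Answer: (1,3) (1,5) (1,6) (2,6) (4,6) (5,6) (7,6)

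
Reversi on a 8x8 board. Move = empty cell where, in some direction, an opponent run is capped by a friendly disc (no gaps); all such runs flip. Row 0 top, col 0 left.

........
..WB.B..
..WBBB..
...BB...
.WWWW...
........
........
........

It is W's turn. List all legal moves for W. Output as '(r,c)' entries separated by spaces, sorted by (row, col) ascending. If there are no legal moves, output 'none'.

Answer: (0,3) (0,4) (0,6) (1,4) (1,6) (2,6) (4,5)

Derivation:
(0,2): no bracket -> illegal
(0,3): flips 3 -> legal
(0,4): flips 1 -> legal
(0,5): no bracket -> illegal
(0,6): flips 3 -> legal
(1,4): flips 3 -> legal
(1,6): flips 2 -> legal
(2,6): flips 3 -> legal
(3,2): no bracket -> illegal
(3,5): no bracket -> illegal
(3,6): no bracket -> illegal
(4,5): flips 2 -> legal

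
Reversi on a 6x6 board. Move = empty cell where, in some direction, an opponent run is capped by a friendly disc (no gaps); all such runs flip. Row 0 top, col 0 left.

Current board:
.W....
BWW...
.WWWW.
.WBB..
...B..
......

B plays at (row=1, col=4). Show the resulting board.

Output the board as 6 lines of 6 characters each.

Answer: .W....
BWW.B.
.WWBW.
.WBB..
...B..
......

Derivation:
Place B at (1,4); scan 8 dirs for brackets.
Dir NW: first cell '.' (not opp) -> no flip
Dir N: first cell '.' (not opp) -> no flip
Dir NE: first cell '.' (not opp) -> no flip
Dir W: first cell '.' (not opp) -> no flip
Dir E: first cell '.' (not opp) -> no flip
Dir SW: opp run (2,3) capped by B -> flip
Dir S: opp run (2,4), next='.' -> no flip
Dir SE: first cell '.' (not opp) -> no flip
All flips: (2,3)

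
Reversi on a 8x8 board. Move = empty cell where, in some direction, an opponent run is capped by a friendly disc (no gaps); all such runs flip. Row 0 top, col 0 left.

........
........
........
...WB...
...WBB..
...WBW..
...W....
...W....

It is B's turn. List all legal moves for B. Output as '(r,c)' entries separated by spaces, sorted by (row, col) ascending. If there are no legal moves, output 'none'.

Answer: (2,2) (3,2) (4,2) (5,2) (5,6) (6,2) (6,5) (6,6) (7,2)

Derivation:
(2,2): flips 1 -> legal
(2,3): no bracket -> illegal
(2,4): no bracket -> illegal
(3,2): flips 2 -> legal
(4,2): flips 1 -> legal
(4,6): no bracket -> illegal
(5,2): flips 2 -> legal
(5,6): flips 1 -> legal
(6,2): flips 1 -> legal
(6,4): no bracket -> illegal
(6,5): flips 1 -> legal
(6,6): flips 1 -> legal
(7,2): flips 1 -> legal
(7,4): no bracket -> illegal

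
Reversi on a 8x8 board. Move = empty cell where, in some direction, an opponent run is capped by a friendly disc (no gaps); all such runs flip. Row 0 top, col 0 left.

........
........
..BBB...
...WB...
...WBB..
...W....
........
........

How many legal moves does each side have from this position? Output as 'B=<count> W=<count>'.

Answer: B=5 W=7

Derivation:
-- B to move --
(3,2): flips 1 -> legal
(4,2): flips 2 -> legal
(5,2): flips 1 -> legal
(5,4): no bracket -> illegal
(6,2): flips 1 -> legal
(6,3): flips 3 -> legal
(6,4): no bracket -> illegal
B mobility = 5
-- W to move --
(1,1): flips 1 -> legal
(1,2): no bracket -> illegal
(1,3): flips 1 -> legal
(1,4): no bracket -> illegal
(1,5): flips 1 -> legal
(2,1): no bracket -> illegal
(2,5): flips 1 -> legal
(3,1): no bracket -> illegal
(3,2): no bracket -> illegal
(3,5): flips 2 -> legal
(3,6): no bracket -> illegal
(4,6): flips 2 -> legal
(5,4): no bracket -> illegal
(5,5): flips 1 -> legal
(5,6): no bracket -> illegal
W mobility = 7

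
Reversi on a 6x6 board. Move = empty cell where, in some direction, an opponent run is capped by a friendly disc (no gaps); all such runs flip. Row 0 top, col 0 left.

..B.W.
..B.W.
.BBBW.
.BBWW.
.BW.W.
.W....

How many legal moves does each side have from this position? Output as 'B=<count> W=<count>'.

-- B to move --
(0,3): no bracket -> illegal
(0,5): flips 1 -> legal
(1,3): no bracket -> illegal
(1,5): no bracket -> illegal
(2,5): flips 1 -> legal
(3,5): flips 2 -> legal
(4,0): no bracket -> illegal
(4,3): flips 2 -> legal
(4,5): flips 1 -> legal
(5,0): no bracket -> illegal
(5,2): flips 1 -> legal
(5,3): flips 1 -> legal
(5,4): no bracket -> illegal
(5,5): flips 2 -> legal
B mobility = 8
-- W to move --
(0,1): flips 2 -> legal
(0,3): no bracket -> illegal
(1,0): no bracket -> illegal
(1,1): flips 4 -> legal
(1,3): flips 1 -> legal
(2,0): flips 4 -> legal
(3,0): flips 2 -> legal
(4,0): flips 1 -> legal
(4,3): no bracket -> illegal
(5,0): flips 3 -> legal
(5,2): no bracket -> illegal
W mobility = 7

Answer: B=8 W=7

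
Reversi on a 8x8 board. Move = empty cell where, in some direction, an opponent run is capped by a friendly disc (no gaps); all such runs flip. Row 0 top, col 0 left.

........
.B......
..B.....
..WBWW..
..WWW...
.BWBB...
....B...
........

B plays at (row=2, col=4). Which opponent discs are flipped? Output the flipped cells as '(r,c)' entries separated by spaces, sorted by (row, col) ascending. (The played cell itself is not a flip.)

Answer: (3,4) (4,4)

Derivation:
Dir NW: first cell '.' (not opp) -> no flip
Dir N: first cell '.' (not opp) -> no flip
Dir NE: first cell '.' (not opp) -> no flip
Dir W: first cell '.' (not opp) -> no flip
Dir E: first cell '.' (not opp) -> no flip
Dir SW: first cell 'B' (not opp) -> no flip
Dir S: opp run (3,4) (4,4) capped by B -> flip
Dir SE: opp run (3,5), next='.' -> no flip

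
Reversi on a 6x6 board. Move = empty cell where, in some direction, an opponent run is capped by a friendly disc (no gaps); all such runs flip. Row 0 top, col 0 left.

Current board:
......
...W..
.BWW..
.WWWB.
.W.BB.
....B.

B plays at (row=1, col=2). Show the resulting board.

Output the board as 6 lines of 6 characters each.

Place B at (1,2); scan 8 dirs for brackets.
Dir NW: first cell '.' (not opp) -> no flip
Dir N: first cell '.' (not opp) -> no flip
Dir NE: first cell '.' (not opp) -> no flip
Dir W: first cell '.' (not opp) -> no flip
Dir E: opp run (1,3), next='.' -> no flip
Dir SW: first cell 'B' (not opp) -> no flip
Dir S: opp run (2,2) (3,2), next='.' -> no flip
Dir SE: opp run (2,3) capped by B -> flip
All flips: (2,3)

Answer: ......
..BW..
.BWB..
.WWWB.
.W.BB.
....B.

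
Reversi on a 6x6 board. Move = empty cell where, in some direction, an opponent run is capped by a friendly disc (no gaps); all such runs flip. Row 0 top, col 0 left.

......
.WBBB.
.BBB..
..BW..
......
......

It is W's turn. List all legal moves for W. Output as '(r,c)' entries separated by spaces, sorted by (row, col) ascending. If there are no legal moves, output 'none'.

(0,1): no bracket -> illegal
(0,2): no bracket -> illegal
(0,3): flips 2 -> legal
(0,4): no bracket -> illegal
(0,5): no bracket -> illegal
(1,0): no bracket -> illegal
(1,5): flips 3 -> legal
(2,0): no bracket -> illegal
(2,4): no bracket -> illegal
(2,5): no bracket -> illegal
(3,0): no bracket -> illegal
(3,1): flips 2 -> legal
(3,4): no bracket -> illegal
(4,1): no bracket -> illegal
(4,2): no bracket -> illegal
(4,3): no bracket -> illegal

Answer: (0,3) (1,5) (3,1)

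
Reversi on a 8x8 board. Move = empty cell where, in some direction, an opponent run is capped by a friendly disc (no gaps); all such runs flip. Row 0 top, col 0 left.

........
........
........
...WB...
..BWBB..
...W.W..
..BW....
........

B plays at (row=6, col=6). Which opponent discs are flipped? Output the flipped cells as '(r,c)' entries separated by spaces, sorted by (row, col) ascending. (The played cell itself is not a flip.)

Answer: (5,5)

Derivation:
Dir NW: opp run (5,5) capped by B -> flip
Dir N: first cell '.' (not opp) -> no flip
Dir NE: first cell '.' (not opp) -> no flip
Dir W: first cell '.' (not opp) -> no flip
Dir E: first cell '.' (not opp) -> no flip
Dir SW: first cell '.' (not opp) -> no flip
Dir S: first cell '.' (not opp) -> no flip
Dir SE: first cell '.' (not opp) -> no flip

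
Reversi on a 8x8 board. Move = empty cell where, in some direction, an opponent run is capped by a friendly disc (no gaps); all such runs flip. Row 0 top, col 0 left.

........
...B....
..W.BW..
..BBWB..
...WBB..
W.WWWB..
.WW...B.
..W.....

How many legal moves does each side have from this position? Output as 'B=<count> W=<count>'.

Answer: B=12 W=12

Derivation:
-- B to move --
(1,1): flips 1 -> legal
(1,2): flips 1 -> legal
(1,4): no bracket -> illegal
(1,5): flips 1 -> legal
(1,6): no bracket -> illegal
(2,1): no bracket -> illegal
(2,3): flips 1 -> legal
(2,6): flips 1 -> legal
(3,1): flips 1 -> legal
(3,6): no bracket -> illegal
(4,0): no bracket -> illegal
(4,1): no bracket -> illegal
(4,2): flips 1 -> legal
(5,1): flips 3 -> legal
(6,0): no bracket -> illegal
(6,3): flips 3 -> legal
(6,4): flips 1 -> legal
(6,5): flips 2 -> legal
(7,0): no bracket -> illegal
(7,1): flips 2 -> legal
(7,3): no bracket -> illegal
B mobility = 12
-- W to move --
(0,2): no bracket -> illegal
(0,3): no bracket -> illegal
(0,4): flips 1 -> legal
(1,2): no bracket -> illegal
(1,4): flips 1 -> legal
(1,5): no bracket -> illegal
(2,1): flips 1 -> legal
(2,3): flips 2 -> legal
(2,6): flips 2 -> legal
(3,1): flips 2 -> legal
(3,6): flips 2 -> legal
(4,1): no bracket -> illegal
(4,2): flips 1 -> legal
(4,6): flips 2 -> legal
(5,6): flips 2 -> legal
(5,7): no bracket -> illegal
(6,4): no bracket -> illegal
(6,5): flips 3 -> legal
(6,7): no bracket -> illegal
(7,5): no bracket -> illegal
(7,6): no bracket -> illegal
(7,7): flips 4 -> legal
W mobility = 12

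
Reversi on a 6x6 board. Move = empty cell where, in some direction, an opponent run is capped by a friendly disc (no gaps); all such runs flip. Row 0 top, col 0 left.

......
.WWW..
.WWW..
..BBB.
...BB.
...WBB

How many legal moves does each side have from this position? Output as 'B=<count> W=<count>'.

-- B to move --
(0,0): flips 2 -> legal
(0,1): flips 2 -> legal
(0,2): flips 2 -> legal
(0,3): flips 2 -> legal
(0,4): no bracket -> illegal
(1,0): flips 1 -> legal
(1,4): flips 1 -> legal
(2,0): no bracket -> illegal
(2,4): no bracket -> illegal
(3,0): no bracket -> illegal
(3,1): no bracket -> illegal
(4,2): no bracket -> illegal
(5,2): flips 1 -> legal
B mobility = 7
-- W to move --
(2,4): no bracket -> illegal
(2,5): no bracket -> illegal
(3,1): no bracket -> illegal
(3,5): flips 1 -> legal
(4,1): flips 1 -> legal
(4,2): flips 1 -> legal
(4,5): flips 1 -> legal
(5,2): no bracket -> illegal
W mobility = 4

Answer: B=7 W=4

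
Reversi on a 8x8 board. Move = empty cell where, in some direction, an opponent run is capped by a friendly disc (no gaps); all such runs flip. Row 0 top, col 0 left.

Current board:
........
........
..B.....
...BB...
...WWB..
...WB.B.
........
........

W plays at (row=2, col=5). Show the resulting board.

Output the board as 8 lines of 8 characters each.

Place W at (2,5); scan 8 dirs for brackets.
Dir NW: first cell '.' (not opp) -> no flip
Dir N: first cell '.' (not opp) -> no flip
Dir NE: first cell '.' (not opp) -> no flip
Dir W: first cell '.' (not opp) -> no flip
Dir E: first cell '.' (not opp) -> no flip
Dir SW: opp run (3,4) capped by W -> flip
Dir S: first cell '.' (not opp) -> no flip
Dir SE: first cell '.' (not opp) -> no flip
All flips: (3,4)

Answer: ........
........
..B..W..
...BW...
...WWB..
...WB.B.
........
........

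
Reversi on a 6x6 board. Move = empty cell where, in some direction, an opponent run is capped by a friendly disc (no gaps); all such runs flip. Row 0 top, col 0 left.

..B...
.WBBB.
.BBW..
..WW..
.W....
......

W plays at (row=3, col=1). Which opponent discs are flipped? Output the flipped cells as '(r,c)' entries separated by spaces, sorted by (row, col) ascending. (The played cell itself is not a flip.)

Dir NW: first cell '.' (not opp) -> no flip
Dir N: opp run (2,1) capped by W -> flip
Dir NE: opp run (2,2) (1,3), next='.' -> no flip
Dir W: first cell '.' (not opp) -> no flip
Dir E: first cell 'W' (not opp) -> no flip
Dir SW: first cell '.' (not opp) -> no flip
Dir S: first cell 'W' (not opp) -> no flip
Dir SE: first cell '.' (not opp) -> no flip

Answer: (2,1)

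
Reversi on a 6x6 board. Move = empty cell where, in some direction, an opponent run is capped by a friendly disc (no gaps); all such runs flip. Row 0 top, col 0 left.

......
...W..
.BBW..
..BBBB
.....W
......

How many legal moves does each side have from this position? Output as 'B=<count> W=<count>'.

-- B to move --
(0,2): no bracket -> illegal
(0,3): flips 2 -> legal
(0,4): flips 1 -> legal
(1,2): flips 1 -> legal
(1,4): flips 1 -> legal
(2,4): flips 1 -> legal
(4,4): no bracket -> illegal
(5,4): no bracket -> illegal
(5,5): flips 1 -> legal
B mobility = 6
-- W to move --
(1,0): no bracket -> illegal
(1,1): no bracket -> illegal
(1,2): no bracket -> illegal
(2,0): flips 2 -> legal
(2,4): no bracket -> illegal
(2,5): flips 1 -> legal
(3,0): no bracket -> illegal
(3,1): flips 1 -> legal
(4,1): flips 1 -> legal
(4,2): no bracket -> illegal
(4,3): flips 1 -> legal
(4,4): no bracket -> illegal
W mobility = 5

Answer: B=6 W=5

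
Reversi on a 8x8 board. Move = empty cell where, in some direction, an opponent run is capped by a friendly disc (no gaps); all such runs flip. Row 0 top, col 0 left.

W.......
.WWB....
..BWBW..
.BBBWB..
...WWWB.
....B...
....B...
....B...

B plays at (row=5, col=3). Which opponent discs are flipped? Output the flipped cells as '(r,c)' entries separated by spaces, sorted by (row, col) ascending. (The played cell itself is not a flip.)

Answer: (4,3) (4,4)

Derivation:
Dir NW: first cell '.' (not opp) -> no flip
Dir N: opp run (4,3) capped by B -> flip
Dir NE: opp run (4,4) capped by B -> flip
Dir W: first cell '.' (not opp) -> no flip
Dir E: first cell 'B' (not opp) -> no flip
Dir SW: first cell '.' (not opp) -> no flip
Dir S: first cell '.' (not opp) -> no flip
Dir SE: first cell 'B' (not opp) -> no flip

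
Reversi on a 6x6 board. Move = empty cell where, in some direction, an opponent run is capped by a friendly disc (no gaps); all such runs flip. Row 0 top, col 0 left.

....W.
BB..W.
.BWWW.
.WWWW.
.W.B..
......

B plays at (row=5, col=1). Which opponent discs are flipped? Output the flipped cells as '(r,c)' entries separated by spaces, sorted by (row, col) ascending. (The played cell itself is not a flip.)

Dir NW: first cell '.' (not opp) -> no flip
Dir N: opp run (4,1) (3,1) capped by B -> flip
Dir NE: first cell '.' (not opp) -> no flip
Dir W: first cell '.' (not opp) -> no flip
Dir E: first cell '.' (not opp) -> no flip
Dir SW: edge -> no flip
Dir S: edge -> no flip
Dir SE: edge -> no flip

Answer: (3,1) (4,1)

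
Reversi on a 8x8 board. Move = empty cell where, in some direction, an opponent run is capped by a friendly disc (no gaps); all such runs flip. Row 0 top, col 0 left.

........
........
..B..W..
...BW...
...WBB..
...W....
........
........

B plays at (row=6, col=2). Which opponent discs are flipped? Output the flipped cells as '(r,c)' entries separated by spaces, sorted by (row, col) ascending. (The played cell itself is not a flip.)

Answer: (5,3)

Derivation:
Dir NW: first cell '.' (not opp) -> no flip
Dir N: first cell '.' (not opp) -> no flip
Dir NE: opp run (5,3) capped by B -> flip
Dir W: first cell '.' (not opp) -> no flip
Dir E: first cell '.' (not opp) -> no flip
Dir SW: first cell '.' (not opp) -> no flip
Dir S: first cell '.' (not opp) -> no flip
Dir SE: first cell '.' (not opp) -> no flip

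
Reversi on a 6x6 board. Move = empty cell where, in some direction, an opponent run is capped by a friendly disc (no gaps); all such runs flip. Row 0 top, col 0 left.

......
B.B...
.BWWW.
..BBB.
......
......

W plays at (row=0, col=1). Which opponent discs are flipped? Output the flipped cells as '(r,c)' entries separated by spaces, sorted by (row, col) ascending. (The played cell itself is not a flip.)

Answer: (1,2)

Derivation:
Dir NW: edge -> no flip
Dir N: edge -> no flip
Dir NE: edge -> no flip
Dir W: first cell '.' (not opp) -> no flip
Dir E: first cell '.' (not opp) -> no flip
Dir SW: opp run (1,0), next=edge -> no flip
Dir S: first cell '.' (not opp) -> no flip
Dir SE: opp run (1,2) capped by W -> flip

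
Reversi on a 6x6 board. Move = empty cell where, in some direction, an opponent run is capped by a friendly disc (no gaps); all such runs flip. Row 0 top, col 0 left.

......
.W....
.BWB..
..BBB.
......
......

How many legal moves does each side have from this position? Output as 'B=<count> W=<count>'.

-- B to move --
(0,0): flips 2 -> legal
(0,1): flips 1 -> legal
(0,2): no bracket -> illegal
(1,0): no bracket -> illegal
(1,2): flips 1 -> legal
(1,3): no bracket -> illegal
(2,0): no bracket -> illegal
(3,1): no bracket -> illegal
B mobility = 3
-- W to move --
(1,0): no bracket -> illegal
(1,2): no bracket -> illegal
(1,3): no bracket -> illegal
(1,4): no bracket -> illegal
(2,0): flips 1 -> legal
(2,4): flips 1 -> legal
(2,5): no bracket -> illegal
(3,0): no bracket -> illegal
(3,1): flips 1 -> legal
(3,5): no bracket -> illegal
(4,1): no bracket -> illegal
(4,2): flips 1 -> legal
(4,3): no bracket -> illegal
(4,4): flips 1 -> legal
(4,5): no bracket -> illegal
W mobility = 5

Answer: B=3 W=5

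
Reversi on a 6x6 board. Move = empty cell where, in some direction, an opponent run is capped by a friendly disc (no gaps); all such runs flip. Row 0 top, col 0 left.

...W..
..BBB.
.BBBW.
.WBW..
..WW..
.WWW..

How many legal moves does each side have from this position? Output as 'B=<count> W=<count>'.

-- B to move --
(0,2): no bracket -> illegal
(0,4): no bracket -> illegal
(1,5): no bracket -> illegal
(2,0): no bracket -> illegal
(2,5): flips 1 -> legal
(3,0): flips 1 -> legal
(3,4): flips 2 -> legal
(3,5): flips 1 -> legal
(4,0): flips 1 -> legal
(4,1): flips 1 -> legal
(4,4): flips 1 -> legal
(5,0): no bracket -> illegal
(5,4): flips 1 -> legal
B mobility = 8
-- W to move --
(0,1): no bracket -> illegal
(0,2): flips 4 -> legal
(0,4): flips 3 -> legal
(0,5): no bracket -> illegal
(1,0): flips 2 -> legal
(1,1): flips 2 -> legal
(1,5): no bracket -> illegal
(2,0): flips 3 -> legal
(2,5): flips 1 -> legal
(3,0): flips 2 -> legal
(3,4): no bracket -> illegal
(4,1): no bracket -> illegal
W mobility = 7

Answer: B=8 W=7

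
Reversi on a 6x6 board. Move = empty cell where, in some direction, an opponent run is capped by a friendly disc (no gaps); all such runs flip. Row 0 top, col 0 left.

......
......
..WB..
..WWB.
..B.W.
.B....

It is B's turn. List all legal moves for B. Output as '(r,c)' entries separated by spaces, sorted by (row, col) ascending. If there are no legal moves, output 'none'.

Answer: (1,2) (2,1) (2,4) (3,1) (4,1) (4,3) (5,4)

Derivation:
(1,1): no bracket -> illegal
(1,2): flips 2 -> legal
(1,3): no bracket -> illegal
(2,1): flips 1 -> legal
(2,4): flips 1 -> legal
(3,1): flips 2 -> legal
(3,5): no bracket -> illegal
(4,1): flips 1 -> legal
(4,3): flips 1 -> legal
(4,5): no bracket -> illegal
(5,3): no bracket -> illegal
(5,4): flips 1 -> legal
(5,5): no bracket -> illegal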